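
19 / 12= 1.58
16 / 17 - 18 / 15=-22 / 85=-0.26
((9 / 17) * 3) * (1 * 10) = 270 / 17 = 15.88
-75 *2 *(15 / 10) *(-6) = 1350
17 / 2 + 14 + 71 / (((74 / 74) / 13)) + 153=2197 / 2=1098.50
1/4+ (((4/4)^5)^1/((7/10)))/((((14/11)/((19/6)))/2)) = 4327/588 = 7.36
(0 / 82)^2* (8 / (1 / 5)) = 0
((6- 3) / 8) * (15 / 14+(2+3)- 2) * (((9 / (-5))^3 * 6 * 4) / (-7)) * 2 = 373977 / 6125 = 61.06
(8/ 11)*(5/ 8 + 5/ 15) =23/ 33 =0.70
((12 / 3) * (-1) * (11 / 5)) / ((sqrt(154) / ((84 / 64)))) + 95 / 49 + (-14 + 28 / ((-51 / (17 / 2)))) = -17.66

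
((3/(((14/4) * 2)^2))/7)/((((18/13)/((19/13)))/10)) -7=-7108/1029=-6.91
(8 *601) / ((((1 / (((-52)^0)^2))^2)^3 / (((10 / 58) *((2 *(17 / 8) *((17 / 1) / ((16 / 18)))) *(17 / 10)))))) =26574417 / 232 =114544.90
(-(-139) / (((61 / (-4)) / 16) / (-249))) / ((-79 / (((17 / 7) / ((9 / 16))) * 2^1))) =-401672192 / 101199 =-3969.13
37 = 37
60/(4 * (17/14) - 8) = -19.09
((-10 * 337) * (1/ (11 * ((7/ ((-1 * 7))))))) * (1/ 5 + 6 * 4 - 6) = 61334/ 11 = 5575.82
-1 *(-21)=21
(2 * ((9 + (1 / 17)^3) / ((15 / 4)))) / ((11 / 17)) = 353744 / 47685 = 7.42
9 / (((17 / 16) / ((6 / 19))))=864 / 323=2.67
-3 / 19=-0.16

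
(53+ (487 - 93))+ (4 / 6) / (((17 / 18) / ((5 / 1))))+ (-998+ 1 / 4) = -547.22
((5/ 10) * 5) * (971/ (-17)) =-4855/ 34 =-142.79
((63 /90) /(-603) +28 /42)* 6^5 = 1733616 /335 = 5174.97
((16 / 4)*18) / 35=72 / 35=2.06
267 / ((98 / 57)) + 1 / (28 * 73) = 2221981 / 14308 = 155.30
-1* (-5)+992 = 997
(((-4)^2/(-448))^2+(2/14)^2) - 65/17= -50671/13328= -3.80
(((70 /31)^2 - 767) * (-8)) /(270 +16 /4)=2928748 /131657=22.25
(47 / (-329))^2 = 1 / 49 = 0.02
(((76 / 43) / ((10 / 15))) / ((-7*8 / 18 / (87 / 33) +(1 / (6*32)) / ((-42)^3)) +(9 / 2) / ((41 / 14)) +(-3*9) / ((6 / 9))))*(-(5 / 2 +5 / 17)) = 91586068277760 / 496321938570791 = 0.18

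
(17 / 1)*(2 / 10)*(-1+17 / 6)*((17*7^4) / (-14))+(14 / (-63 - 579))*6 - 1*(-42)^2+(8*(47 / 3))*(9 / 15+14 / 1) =-23250091 / 1284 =-18107.55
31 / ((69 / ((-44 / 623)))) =-0.03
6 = 6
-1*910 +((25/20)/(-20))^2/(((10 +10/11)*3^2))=-251596789/276480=-910.00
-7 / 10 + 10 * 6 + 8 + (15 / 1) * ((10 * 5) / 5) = 2173 / 10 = 217.30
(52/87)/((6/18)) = 52/29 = 1.79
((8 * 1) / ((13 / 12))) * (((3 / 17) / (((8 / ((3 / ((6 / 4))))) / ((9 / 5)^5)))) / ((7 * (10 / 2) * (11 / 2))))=8503056 / 265890625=0.03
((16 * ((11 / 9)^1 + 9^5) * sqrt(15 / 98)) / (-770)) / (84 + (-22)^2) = -265726 * sqrt(30) / 1722105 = -0.85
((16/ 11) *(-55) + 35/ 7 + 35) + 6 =-34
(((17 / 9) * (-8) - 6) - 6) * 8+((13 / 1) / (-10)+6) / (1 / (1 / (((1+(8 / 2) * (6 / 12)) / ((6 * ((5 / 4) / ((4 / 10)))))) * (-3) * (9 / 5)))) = -48023 / 216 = -222.33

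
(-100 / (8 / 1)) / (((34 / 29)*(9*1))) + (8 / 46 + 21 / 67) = -657613 / 943092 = -0.70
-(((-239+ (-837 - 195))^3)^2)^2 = -17772421581972370931335897669654076641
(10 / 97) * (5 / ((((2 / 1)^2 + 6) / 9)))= 45 / 97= 0.46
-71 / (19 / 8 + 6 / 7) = -3976 / 181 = -21.97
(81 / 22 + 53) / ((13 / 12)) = 7482 / 143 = 52.32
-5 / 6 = -0.83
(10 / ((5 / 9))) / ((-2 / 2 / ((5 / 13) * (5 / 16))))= -2.16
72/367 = 0.20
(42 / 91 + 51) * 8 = 5352 / 13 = 411.69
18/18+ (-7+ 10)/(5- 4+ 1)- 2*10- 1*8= -51/2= -25.50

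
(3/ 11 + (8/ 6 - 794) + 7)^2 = 671742724/ 1089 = 616843.64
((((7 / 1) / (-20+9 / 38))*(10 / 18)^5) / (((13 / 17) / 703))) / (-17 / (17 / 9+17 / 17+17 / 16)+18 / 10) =4037570656250 / 586295808579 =6.89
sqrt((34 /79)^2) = 34 /79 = 0.43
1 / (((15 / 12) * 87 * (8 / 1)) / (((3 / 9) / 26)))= 1 / 67860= 0.00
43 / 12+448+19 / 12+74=3163 / 6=527.17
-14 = -14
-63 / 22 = -2.86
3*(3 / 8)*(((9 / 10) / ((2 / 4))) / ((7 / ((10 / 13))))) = 81 / 364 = 0.22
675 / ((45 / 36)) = 540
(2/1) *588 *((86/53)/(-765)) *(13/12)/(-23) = 0.12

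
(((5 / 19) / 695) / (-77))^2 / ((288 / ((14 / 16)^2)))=1 / 15555881797632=0.00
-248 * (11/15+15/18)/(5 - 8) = 5828/45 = 129.51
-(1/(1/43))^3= -79507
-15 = -15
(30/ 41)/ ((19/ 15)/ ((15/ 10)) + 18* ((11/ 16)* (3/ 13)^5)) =4009964400/ 4672181117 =0.86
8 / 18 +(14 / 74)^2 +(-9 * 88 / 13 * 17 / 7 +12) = -151896965 / 1121211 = -135.48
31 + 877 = 908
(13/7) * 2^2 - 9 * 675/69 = -12979/161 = -80.61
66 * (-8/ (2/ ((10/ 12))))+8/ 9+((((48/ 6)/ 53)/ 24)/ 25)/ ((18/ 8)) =-7838696/ 35775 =-219.11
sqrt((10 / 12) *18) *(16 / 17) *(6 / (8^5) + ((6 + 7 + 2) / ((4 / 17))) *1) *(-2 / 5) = -1044483 *sqrt(15) / 43520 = -92.95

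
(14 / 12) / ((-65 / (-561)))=1309 / 130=10.07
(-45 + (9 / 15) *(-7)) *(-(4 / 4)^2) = 246 / 5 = 49.20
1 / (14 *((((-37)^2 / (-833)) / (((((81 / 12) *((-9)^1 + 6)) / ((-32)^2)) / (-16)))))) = -9639 / 179437568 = -0.00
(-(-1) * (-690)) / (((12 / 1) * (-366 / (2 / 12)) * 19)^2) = -115 / 41781412224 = -0.00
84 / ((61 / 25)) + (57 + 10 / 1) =6187 / 61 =101.43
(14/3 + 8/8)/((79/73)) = 1241/237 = 5.24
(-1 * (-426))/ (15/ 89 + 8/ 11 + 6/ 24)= 1668216/ 4487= 371.79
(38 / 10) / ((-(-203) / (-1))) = -19 / 1015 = -0.02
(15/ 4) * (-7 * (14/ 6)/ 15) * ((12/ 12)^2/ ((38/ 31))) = -1519/ 456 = -3.33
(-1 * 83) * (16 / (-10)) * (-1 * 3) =-1992 / 5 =-398.40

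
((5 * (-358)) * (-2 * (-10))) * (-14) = 501200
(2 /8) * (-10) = -5 /2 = -2.50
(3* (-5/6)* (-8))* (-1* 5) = -100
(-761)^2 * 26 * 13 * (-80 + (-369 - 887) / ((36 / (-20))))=1088330512880 / 9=120925612542.22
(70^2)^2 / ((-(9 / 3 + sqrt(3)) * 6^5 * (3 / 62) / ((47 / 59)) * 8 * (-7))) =312344375 / 688176- 312344375 * sqrt(3) / 2064528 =191.83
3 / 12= 1 / 4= 0.25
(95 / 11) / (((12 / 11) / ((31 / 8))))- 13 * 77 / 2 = -45103 / 96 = -469.82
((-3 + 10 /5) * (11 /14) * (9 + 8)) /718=-0.02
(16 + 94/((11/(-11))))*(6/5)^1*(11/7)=-5148/35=-147.09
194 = 194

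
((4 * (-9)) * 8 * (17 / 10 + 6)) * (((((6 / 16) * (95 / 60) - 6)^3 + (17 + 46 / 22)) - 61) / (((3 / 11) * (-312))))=-5210.24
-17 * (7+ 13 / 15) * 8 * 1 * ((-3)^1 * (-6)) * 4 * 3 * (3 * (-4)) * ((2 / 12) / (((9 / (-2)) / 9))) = -4621824 / 5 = -924364.80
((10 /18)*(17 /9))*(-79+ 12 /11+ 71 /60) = -860863 /10692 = -80.51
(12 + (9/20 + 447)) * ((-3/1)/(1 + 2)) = -9189/20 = -459.45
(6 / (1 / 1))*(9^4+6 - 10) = 39342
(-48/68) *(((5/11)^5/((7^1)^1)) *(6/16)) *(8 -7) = -28125/38330138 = -0.00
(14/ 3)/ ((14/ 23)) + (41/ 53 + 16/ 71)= 97826/ 11289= 8.67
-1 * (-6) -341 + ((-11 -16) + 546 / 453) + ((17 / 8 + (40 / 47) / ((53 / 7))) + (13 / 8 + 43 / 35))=-18731265723 / 52659740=-355.70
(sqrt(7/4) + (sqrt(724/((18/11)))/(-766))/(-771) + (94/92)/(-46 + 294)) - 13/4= -37029/11408 + sqrt(3982)/1771758 + sqrt(7)/2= -1.92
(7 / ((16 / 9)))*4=63 / 4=15.75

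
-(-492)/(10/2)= 492/5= 98.40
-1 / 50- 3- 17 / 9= -2209 / 450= -4.91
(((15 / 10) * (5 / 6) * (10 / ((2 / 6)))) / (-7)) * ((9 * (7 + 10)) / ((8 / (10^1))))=-57375 / 56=-1024.55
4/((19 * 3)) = 4/57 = 0.07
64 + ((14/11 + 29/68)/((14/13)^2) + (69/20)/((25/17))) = 1242706671/18326000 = 67.81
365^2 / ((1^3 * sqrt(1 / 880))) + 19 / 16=19 / 16 + 532900 * sqrt(55)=3952093.36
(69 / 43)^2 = 4761 / 1849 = 2.57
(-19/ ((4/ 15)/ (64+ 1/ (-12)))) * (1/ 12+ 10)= -8816665/ 192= -45920.13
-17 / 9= -1.89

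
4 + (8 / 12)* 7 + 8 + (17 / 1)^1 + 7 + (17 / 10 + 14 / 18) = 3883 / 90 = 43.14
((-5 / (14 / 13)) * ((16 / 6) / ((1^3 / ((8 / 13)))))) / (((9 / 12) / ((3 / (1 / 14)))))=-1280 / 3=-426.67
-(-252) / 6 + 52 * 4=250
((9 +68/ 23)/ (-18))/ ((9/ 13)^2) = -46475/ 33534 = -1.39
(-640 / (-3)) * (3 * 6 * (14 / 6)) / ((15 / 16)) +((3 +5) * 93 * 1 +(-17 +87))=31114 / 3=10371.33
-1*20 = -20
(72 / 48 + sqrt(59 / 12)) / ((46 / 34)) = 51 / 46 + 17 * sqrt(177) / 138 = 2.75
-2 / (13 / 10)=-20 / 13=-1.54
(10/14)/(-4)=-5/28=-0.18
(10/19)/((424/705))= 3525/4028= 0.88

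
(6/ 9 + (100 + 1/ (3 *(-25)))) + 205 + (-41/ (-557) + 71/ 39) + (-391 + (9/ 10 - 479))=-203310099/ 362050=-561.55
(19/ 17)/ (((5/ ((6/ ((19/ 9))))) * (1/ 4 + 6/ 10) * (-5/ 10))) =-432/ 289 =-1.49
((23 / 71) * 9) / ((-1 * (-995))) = 207 / 70645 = 0.00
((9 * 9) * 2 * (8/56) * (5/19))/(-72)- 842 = -447989/532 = -842.08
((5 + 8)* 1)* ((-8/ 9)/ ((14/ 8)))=-416/ 63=-6.60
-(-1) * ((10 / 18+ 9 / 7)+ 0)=116 / 63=1.84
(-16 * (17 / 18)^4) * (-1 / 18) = 83521 / 118098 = 0.71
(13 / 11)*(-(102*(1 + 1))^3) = -110365632 / 11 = -10033239.27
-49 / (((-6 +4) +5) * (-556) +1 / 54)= 2646 / 90071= 0.03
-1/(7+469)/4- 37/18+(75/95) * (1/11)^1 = -7106657/3581424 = -1.98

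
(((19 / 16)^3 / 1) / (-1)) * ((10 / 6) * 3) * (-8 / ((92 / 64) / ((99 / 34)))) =135.68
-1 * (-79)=79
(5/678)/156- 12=-1269211/105768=-12.00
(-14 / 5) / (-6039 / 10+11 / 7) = 196 / 42163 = 0.00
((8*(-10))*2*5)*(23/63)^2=-423200/3969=-106.63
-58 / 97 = -0.60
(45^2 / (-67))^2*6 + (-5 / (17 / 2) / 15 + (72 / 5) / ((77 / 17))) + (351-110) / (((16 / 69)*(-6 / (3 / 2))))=29470064094649 / 5641056960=5224.21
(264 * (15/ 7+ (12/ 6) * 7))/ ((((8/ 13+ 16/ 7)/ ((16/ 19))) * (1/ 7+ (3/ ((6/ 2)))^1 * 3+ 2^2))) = 82264/ 475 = 173.19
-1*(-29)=29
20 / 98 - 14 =-676 / 49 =-13.80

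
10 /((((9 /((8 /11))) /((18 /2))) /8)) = 640 /11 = 58.18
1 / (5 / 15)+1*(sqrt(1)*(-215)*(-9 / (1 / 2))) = 3873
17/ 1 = 17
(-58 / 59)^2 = 3364 / 3481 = 0.97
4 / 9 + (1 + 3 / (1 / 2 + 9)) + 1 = 472 / 171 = 2.76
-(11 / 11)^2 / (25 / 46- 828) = 0.00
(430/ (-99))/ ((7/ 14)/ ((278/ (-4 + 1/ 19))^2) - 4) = 23993590640/ 22095866133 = 1.09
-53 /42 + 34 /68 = -16 /21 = -0.76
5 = 5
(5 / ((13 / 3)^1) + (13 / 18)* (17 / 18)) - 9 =-30175 / 4212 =-7.16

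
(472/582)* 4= 3.24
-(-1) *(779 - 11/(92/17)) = 776.97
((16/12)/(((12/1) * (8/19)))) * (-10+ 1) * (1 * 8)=-19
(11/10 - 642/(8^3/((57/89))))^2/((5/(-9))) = -10298393361/64888832000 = -0.16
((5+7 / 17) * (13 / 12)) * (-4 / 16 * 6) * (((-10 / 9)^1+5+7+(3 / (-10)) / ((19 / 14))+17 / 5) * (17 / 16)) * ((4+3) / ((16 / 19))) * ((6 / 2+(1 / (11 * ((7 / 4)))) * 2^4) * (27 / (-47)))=159139461 / 66176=2404.79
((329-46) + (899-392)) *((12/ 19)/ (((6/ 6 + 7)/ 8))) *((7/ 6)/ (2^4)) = 2765/ 76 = 36.38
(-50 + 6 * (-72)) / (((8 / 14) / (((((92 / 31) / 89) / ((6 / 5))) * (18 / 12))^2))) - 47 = -737846189 / 15224162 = -48.47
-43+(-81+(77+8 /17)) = -791 /17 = -46.53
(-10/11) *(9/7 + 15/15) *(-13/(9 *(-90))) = -208/6237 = -0.03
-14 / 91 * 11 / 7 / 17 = -22 / 1547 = -0.01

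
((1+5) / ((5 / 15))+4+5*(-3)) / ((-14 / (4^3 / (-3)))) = 32 / 3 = 10.67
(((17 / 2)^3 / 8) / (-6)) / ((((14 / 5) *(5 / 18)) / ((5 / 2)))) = -73695 / 1792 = -41.12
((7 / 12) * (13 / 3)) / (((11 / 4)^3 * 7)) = 0.02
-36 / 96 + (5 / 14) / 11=-211 / 616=-0.34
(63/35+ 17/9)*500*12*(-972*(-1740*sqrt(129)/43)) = 37433664000*sqrt(129)/43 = 9887551018.77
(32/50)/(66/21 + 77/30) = 672/5995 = 0.11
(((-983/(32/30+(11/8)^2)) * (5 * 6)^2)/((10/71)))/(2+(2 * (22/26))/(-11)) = -1150515.11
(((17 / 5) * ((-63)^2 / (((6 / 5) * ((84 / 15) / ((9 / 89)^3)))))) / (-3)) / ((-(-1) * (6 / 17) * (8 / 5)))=-110607525 / 90236032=-1.23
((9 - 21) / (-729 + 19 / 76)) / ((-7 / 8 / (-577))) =221568 / 20405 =10.86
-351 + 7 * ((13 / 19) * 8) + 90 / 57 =-5911 / 19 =-311.11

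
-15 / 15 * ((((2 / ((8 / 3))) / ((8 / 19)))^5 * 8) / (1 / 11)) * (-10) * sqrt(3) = 33093063135 * sqrt(3) / 2097152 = 27331.77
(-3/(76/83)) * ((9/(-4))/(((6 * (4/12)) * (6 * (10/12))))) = 2241/3040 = 0.74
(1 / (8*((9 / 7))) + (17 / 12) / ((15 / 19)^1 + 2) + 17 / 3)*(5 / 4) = 119665 / 15264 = 7.84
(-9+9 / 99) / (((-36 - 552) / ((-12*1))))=-2 / 11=-0.18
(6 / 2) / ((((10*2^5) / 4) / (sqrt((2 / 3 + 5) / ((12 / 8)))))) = sqrt(34) / 80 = 0.07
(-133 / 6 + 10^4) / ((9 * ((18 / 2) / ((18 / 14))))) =59867 / 378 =158.38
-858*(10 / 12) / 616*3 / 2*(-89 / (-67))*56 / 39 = -445 / 134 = -3.32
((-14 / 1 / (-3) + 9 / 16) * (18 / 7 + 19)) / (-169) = -37901 / 56784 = -0.67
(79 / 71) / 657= 79 / 46647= 0.00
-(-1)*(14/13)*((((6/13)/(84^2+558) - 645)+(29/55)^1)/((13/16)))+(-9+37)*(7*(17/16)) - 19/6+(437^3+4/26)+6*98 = 51186844014161333/613358460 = 83453392.02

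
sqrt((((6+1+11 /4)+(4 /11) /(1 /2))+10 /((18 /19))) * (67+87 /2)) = sqrt(40495598) /132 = 48.21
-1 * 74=-74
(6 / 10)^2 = 0.36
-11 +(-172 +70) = -113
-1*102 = -102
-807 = -807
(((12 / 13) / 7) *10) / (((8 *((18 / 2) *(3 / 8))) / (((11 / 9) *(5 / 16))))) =0.02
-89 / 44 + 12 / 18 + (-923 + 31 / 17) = -2070163 / 2244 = -922.53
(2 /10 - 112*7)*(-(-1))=-3919 /5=-783.80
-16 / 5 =-3.20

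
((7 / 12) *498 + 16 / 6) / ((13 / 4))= 3518 / 39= 90.21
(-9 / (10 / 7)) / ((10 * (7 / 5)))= -9 / 20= -0.45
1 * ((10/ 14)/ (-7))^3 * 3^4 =-10125/ 117649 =-0.09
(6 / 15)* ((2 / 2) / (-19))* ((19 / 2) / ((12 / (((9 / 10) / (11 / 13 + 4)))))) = -0.00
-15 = -15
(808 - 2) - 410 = 396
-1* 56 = -56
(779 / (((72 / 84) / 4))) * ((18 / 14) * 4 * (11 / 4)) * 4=205656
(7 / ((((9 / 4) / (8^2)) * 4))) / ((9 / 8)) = 3584 / 81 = 44.25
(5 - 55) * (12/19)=-600/19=-31.58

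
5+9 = 14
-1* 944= -944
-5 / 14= -0.36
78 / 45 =26 / 15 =1.73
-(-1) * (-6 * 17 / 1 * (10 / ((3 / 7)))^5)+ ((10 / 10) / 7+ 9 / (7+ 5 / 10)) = -2000032996193 / 2835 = -705479011.00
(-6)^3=-216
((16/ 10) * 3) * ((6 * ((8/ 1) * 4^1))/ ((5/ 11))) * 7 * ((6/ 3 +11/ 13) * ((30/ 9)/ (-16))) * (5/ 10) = -273504/ 65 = -4207.75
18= 18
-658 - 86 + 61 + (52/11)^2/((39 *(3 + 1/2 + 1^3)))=-2230945/3267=-682.87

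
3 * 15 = 45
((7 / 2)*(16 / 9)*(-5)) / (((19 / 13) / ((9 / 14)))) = -260 / 19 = -13.68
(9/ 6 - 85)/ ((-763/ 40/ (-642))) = -2144280/ 763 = -2810.33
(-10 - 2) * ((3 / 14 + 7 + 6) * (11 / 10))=-1221 / 7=-174.43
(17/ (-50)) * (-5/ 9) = 17/ 90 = 0.19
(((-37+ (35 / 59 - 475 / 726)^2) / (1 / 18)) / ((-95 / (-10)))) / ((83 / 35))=-2375763927145 / 80372311217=-29.56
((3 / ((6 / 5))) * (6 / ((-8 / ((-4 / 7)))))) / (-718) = -15 / 10052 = -0.00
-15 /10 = -3 /2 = -1.50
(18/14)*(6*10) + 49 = 883/7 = 126.14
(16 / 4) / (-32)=-1 / 8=-0.12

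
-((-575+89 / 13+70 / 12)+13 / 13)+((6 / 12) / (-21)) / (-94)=561.32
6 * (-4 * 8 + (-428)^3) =-470416704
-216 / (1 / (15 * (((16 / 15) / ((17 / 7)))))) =-24192 / 17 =-1423.06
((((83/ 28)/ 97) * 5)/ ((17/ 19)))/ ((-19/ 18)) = -3735/ 23086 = -0.16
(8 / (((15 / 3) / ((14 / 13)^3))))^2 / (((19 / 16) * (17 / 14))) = 107943428096 / 38976482675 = 2.77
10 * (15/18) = 25/3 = 8.33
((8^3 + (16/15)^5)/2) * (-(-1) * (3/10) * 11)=1072083584/1265625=847.08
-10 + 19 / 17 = -151 / 17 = -8.88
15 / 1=15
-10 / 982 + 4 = 1959 / 491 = 3.99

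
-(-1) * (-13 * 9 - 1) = -118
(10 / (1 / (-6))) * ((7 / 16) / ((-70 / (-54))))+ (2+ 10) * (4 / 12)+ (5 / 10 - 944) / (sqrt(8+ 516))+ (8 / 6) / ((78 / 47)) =-1887 * sqrt(131) / 524 - 7229 / 468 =-56.66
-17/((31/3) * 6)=-17/62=-0.27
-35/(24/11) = -385/24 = -16.04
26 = 26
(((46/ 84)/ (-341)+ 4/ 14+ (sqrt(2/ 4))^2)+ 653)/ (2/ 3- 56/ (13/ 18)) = -30431362/ 3578113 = -8.50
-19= -19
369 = 369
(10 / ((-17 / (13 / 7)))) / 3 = -130 / 357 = -0.36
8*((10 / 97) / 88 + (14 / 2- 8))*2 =-17052 / 1067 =-15.98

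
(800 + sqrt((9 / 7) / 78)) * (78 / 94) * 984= 1476 * sqrt(546) / 329 + 30700800 / 47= 653313.34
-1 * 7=-7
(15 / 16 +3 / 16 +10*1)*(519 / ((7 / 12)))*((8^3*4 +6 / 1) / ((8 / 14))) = 142314471 / 4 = 35578617.75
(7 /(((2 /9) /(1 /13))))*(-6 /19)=-189 /247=-0.77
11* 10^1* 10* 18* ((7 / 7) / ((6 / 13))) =42900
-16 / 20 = -4 / 5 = -0.80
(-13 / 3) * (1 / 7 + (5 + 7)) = -1105 / 21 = -52.62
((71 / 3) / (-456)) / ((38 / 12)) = -71 / 4332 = -0.02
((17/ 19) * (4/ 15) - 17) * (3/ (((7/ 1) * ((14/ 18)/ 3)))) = -128979/ 4655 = -27.71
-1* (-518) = 518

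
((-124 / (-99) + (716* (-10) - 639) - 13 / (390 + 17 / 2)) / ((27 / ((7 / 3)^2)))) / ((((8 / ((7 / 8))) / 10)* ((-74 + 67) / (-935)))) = -12812961160475 / 55777248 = -229716.62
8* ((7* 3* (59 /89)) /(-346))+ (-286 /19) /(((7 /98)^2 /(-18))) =15535602012 /292543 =53105.36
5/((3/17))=85/3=28.33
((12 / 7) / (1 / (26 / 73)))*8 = 2496 / 511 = 4.88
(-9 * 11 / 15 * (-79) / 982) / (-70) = -2607 / 343700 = -0.01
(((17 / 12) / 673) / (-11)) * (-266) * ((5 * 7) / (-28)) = -11305 / 177672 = -0.06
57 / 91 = 0.63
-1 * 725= -725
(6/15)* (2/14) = 2/35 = 0.06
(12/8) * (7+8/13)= 297/26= 11.42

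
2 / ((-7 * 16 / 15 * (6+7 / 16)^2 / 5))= -2400 / 74263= -0.03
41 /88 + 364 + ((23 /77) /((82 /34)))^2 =29061253355 /79733192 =364.48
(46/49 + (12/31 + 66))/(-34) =-51134/25823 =-1.98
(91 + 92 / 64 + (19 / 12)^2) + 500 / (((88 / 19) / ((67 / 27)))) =107761 / 297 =362.83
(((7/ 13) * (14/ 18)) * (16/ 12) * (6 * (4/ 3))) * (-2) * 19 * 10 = -1697.55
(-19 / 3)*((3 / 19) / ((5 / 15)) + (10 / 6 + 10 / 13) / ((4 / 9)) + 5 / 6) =-20119 / 468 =-42.99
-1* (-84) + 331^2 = 109645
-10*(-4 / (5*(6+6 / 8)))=32 / 27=1.19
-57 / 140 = -0.41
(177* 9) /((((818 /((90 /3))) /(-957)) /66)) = -1509255990 /409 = -3690112.44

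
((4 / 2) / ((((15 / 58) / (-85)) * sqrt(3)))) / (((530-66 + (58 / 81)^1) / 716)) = -219096 * sqrt(3) / 649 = -584.72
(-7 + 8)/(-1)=-1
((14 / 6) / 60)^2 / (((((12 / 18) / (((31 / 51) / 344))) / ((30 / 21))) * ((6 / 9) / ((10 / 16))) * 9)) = 0.00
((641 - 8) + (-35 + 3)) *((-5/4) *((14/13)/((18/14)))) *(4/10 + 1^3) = -206143/234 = -880.95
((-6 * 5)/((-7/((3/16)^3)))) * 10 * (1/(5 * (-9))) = -45/7168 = -0.01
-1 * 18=-18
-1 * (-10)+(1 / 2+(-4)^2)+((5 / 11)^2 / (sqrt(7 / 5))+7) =25 * sqrt(35) / 847+67 / 2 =33.67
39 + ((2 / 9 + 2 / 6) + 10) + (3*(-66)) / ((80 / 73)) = -47203 / 360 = -131.12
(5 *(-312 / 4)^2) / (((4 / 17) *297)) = 14365 / 33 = 435.30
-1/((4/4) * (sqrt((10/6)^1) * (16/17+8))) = -17 * sqrt(15)/760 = -0.09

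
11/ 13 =0.85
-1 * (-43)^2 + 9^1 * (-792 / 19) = -42259 / 19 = -2224.16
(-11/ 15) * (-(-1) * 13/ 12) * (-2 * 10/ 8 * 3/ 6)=143/ 144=0.99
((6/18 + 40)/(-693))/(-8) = 11/1512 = 0.01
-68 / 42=-1.62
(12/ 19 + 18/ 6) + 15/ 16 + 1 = 1693/ 304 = 5.57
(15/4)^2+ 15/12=245/16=15.31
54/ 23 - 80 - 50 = -2936/ 23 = -127.65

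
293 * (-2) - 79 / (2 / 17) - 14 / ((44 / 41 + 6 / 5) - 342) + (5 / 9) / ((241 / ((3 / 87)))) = -1377130190060 / 1095169311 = -1257.46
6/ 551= 0.01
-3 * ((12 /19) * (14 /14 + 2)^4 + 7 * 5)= -4911 /19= -258.47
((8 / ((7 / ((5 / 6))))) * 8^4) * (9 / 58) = 122880 / 203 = 605.32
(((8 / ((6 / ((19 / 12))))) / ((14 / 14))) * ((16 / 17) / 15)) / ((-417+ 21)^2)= 19 / 22493295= 0.00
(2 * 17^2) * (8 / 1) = 4624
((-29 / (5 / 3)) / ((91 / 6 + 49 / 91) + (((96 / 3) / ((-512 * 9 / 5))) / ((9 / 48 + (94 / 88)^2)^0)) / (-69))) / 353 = -11237616 / 3580593725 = -0.00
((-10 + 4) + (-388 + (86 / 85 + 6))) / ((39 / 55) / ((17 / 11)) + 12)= -31.06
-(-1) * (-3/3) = -1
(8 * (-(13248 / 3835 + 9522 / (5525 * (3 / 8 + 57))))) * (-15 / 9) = 35648896 / 767295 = 46.46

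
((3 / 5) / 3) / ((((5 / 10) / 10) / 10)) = 40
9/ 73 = 0.12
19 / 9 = 2.11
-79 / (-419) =79 / 419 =0.19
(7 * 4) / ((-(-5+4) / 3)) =84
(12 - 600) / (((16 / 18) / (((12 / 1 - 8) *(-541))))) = 1431486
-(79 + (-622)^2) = -386963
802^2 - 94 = 643110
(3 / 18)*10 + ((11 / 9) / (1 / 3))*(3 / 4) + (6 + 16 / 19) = 2567 / 228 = 11.26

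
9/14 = 0.64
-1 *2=-2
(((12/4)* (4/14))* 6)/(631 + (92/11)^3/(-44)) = 527076/63306593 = 0.01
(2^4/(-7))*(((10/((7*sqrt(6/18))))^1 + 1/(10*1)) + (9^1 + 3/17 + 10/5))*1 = -15336/595 - 160*sqrt(3)/49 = -31.43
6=6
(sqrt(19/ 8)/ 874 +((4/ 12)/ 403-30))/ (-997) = 36269/ 1205373-sqrt(38)/ 3485512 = 0.03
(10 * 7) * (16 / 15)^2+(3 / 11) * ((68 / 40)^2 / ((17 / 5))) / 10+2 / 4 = 1587319 / 19800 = 80.17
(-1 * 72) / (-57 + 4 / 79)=5688 / 4499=1.26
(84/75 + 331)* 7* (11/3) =639331/75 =8524.41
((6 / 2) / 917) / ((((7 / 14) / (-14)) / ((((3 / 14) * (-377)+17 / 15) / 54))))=16727 / 123795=0.14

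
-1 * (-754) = 754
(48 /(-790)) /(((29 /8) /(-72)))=13824 /11455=1.21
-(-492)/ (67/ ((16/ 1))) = 7872/ 67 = 117.49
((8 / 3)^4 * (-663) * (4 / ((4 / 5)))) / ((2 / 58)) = -131256320 / 27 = -4861345.19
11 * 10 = 110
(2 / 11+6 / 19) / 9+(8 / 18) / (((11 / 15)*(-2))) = -466 / 1881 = -0.25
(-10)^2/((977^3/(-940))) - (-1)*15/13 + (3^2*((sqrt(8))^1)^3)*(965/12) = 13987400495/12123472829 + 11580*sqrt(2) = 16377.75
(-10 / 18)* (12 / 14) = -10 / 21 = -0.48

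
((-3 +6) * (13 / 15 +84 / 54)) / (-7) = -109 / 105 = -1.04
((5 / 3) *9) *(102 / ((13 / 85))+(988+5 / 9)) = 968455 / 39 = 24832.18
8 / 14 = 4 / 7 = 0.57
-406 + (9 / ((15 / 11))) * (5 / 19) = -7681 / 19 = -404.26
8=8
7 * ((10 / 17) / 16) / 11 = 35 / 1496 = 0.02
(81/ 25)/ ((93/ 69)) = 1863/ 775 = 2.40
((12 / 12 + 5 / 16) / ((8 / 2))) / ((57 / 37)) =259 / 1216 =0.21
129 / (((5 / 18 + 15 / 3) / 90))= 41796 / 19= 2199.79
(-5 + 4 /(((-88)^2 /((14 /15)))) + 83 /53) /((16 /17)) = -44918573 /12312960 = -3.65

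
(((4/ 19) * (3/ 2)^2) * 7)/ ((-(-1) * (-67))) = -63/ 1273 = -0.05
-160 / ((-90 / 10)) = 160 / 9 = 17.78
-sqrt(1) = -1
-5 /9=-0.56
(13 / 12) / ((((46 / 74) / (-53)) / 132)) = -280423 / 23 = -12192.30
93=93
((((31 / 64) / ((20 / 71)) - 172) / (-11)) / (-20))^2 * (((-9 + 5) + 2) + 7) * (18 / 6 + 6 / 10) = 427555131129 / 39649280000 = 10.78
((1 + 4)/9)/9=5/81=0.06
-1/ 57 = -0.02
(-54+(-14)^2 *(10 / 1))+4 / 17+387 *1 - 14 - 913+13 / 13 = 23243 / 17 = 1367.24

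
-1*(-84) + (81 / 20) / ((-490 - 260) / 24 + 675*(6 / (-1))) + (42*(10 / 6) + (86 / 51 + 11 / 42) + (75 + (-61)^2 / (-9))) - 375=-557.50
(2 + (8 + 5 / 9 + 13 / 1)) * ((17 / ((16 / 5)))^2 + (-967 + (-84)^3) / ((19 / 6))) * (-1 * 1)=48322293193 / 10944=4415414.22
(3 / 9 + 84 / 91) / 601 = 49 / 23439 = 0.00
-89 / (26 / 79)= -7031 / 26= -270.42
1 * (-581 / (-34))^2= 337561 / 1156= 292.01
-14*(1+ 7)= -112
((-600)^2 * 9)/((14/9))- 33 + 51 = 14580126/7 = 2082875.14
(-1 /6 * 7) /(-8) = 7 /48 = 0.15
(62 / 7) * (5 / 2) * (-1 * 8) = -1240 / 7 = -177.14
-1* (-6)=6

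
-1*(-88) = 88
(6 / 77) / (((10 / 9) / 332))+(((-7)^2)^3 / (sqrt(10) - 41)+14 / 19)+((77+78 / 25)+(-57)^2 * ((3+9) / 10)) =68223481784 / 61116825 - 117649 * sqrt(10) / 1671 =893.64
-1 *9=-9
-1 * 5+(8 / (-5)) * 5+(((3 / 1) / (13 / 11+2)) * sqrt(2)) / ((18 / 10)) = -13+11 * sqrt(2) / 21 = -12.26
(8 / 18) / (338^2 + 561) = 4 / 1033245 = 0.00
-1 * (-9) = 9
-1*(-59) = 59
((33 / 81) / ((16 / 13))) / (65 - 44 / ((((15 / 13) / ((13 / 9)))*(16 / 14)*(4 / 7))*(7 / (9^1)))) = -55 / 7218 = -0.01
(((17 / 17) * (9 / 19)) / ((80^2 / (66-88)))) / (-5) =99 / 304000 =0.00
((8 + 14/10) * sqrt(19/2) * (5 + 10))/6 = 47 * sqrt(38)/4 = 72.43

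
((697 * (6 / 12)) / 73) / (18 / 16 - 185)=-2788 / 107383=-0.03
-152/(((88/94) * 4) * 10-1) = -7144/1713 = -4.17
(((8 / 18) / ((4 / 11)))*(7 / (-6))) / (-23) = 77 / 1242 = 0.06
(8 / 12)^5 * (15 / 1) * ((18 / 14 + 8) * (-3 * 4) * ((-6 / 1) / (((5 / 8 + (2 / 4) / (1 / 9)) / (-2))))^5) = -12562779340800 / 810993407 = -15490.61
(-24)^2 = 576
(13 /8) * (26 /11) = 169 /44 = 3.84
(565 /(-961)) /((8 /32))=-2260 /961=-2.35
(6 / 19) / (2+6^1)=3 / 76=0.04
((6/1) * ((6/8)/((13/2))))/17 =9/221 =0.04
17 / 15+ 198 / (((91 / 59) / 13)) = 175349 / 105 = 1669.99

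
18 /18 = 1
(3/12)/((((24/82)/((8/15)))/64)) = 1312/45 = 29.16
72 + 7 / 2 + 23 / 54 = 2050 / 27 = 75.93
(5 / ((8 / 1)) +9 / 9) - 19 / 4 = -25 / 8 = -3.12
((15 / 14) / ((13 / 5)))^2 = 0.17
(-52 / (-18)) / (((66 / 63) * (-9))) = -91 / 297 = -0.31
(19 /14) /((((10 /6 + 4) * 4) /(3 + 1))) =57 /238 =0.24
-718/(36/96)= -5744/3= -1914.67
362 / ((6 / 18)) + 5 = 1091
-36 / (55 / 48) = -1728 / 55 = -31.42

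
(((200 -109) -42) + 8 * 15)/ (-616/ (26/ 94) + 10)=-2197/ 28822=-0.08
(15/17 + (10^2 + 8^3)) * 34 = 20838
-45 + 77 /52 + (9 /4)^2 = -7999 /208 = -38.46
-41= -41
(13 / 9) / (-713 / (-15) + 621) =65 / 30084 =0.00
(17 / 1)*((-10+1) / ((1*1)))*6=-918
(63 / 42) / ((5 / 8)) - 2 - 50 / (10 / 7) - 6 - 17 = -288 / 5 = -57.60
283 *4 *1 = 1132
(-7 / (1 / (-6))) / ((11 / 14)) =588 / 11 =53.45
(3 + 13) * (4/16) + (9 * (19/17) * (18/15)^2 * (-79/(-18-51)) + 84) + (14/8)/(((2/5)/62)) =375.83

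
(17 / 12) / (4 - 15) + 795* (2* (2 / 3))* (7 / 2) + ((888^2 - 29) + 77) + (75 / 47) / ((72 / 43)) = 3276964481 / 4136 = 792302.82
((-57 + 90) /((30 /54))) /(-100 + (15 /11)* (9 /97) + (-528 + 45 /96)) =-0.09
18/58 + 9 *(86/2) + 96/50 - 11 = 274217/725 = 378.23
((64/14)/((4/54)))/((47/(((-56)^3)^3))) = -334255028799799296/47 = -7111809123399985.02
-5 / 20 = -1 / 4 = -0.25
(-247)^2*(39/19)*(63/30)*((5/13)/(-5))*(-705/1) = 28523313/2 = 14261656.50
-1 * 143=-143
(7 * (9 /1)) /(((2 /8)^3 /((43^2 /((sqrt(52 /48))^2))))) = 89462016 /13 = 6881693.54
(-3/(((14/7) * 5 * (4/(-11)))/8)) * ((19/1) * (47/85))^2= 728.47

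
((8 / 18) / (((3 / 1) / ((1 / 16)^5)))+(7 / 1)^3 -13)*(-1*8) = -2335703041 / 884736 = -2640.00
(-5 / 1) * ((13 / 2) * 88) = -2860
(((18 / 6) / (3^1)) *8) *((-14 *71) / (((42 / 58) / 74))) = -2437856 / 3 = -812618.67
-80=-80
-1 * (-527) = 527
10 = 10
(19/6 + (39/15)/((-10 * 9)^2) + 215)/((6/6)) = 218.17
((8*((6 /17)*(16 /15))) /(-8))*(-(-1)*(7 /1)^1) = -224 /85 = -2.64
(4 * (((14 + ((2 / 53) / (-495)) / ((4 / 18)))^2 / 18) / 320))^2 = 34240397061308881 / 1848392517136000000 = 0.02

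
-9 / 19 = -0.47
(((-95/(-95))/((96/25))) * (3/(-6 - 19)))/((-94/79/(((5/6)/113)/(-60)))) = -79/24473088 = -0.00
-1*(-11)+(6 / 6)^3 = 12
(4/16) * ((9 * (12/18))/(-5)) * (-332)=498/5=99.60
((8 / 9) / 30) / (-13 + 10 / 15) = -4 / 1665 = -0.00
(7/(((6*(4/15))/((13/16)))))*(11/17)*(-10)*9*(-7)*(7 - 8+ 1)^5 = 0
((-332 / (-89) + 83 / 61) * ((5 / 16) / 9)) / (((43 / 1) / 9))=138195 / 3735152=0.04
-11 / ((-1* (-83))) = -11 / 83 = -0.13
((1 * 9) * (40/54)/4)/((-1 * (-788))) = 5/2364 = 0.00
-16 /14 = -8 /7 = -1.14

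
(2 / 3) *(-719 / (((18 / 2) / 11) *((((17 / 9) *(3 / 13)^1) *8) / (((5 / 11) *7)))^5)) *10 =-630955001709703125 / 170296330952704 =-3705.04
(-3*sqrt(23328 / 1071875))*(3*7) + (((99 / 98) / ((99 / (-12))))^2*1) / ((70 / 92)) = 1656 / 84035 - 972*sqrt(70) / 875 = -9.27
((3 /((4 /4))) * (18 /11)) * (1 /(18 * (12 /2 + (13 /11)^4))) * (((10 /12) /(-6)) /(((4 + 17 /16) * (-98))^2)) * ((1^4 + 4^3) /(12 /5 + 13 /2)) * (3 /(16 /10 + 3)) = -346060000 /3753696344016969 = -0.00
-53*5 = -265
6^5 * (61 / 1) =474336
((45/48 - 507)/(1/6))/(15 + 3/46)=-62077/308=-201.55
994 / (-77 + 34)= -994 / 43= -23.12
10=10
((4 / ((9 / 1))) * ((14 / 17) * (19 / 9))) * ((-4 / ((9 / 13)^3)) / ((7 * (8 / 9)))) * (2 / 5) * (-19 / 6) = 3172468 / 1673055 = 1.90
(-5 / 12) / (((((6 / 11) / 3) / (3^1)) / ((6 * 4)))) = -165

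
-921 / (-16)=921 / 16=57.56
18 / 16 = 9 / 8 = 1.12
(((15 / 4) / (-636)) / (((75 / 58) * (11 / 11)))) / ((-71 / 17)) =493 / 451560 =0.00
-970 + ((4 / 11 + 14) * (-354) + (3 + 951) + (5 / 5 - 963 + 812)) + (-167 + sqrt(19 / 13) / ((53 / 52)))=-59595 / 11 + 4 * sqrt(247) / 53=-5416.54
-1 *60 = -60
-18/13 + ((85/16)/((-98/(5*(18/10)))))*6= -43947/10192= -4.31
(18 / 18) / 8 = 1 / 8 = 0.12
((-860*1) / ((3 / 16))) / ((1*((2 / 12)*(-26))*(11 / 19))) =261440 / 143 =1828.25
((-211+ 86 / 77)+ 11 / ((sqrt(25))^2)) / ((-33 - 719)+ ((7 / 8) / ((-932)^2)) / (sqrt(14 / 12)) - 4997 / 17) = 404842860655232 * sqrt(42) / 14694564703044144820214775+ 980831268488562238603264 / 4898188234348048273404925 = 0.20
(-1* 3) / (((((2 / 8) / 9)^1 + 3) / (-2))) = 216 / 109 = 1.98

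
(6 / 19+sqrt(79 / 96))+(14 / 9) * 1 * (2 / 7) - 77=-13037 / 171+sqrt(474) / 24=-75.33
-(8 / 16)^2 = -1 / 4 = -0.25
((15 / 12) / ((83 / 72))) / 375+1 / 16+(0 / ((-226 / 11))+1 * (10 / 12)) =89513 / 99600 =0.90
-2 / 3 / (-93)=2 / 279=0.01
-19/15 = -1.27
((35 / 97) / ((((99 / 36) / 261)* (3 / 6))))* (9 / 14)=46980 / 1067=44.03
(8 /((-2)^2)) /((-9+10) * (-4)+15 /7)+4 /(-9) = -1.52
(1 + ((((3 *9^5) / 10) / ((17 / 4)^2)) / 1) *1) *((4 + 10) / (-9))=-19860694 / 13005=-1527.16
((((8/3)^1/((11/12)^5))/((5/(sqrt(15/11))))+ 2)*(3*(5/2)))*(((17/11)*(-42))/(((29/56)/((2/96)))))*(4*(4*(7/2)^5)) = -210003465/638 - 6967410960384*sqrt(165)/565127959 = -487526.73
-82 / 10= -41 / 5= -8.20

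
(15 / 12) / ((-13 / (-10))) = 25 / 26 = 0.96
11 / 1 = 11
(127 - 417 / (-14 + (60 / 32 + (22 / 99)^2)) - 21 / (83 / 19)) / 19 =101789078 / 12340025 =8.25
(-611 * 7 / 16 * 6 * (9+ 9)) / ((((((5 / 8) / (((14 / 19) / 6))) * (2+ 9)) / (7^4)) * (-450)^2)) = -71883539 / 11756250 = -6.11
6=6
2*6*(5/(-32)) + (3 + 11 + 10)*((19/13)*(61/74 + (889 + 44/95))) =600801141/19240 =31226.67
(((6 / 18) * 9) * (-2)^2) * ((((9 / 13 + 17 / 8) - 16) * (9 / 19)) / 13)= -37017 / 6422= -5.76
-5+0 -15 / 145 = -148 / 29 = -5.10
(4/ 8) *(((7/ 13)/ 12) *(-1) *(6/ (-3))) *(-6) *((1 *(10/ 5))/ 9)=-7/ 117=-0.06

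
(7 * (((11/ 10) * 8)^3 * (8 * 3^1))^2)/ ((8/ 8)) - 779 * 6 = 29257384436142/ 15625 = 1872472603.91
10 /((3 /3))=10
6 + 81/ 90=69/ 10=6.90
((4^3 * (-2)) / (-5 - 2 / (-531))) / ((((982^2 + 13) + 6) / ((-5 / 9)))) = -37760 / 2558401979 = -0.00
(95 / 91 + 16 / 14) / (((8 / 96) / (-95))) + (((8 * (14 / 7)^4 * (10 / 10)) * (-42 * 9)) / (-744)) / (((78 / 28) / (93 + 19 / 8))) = -751644 / 2821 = -266.45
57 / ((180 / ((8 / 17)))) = 38 / 255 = 0.15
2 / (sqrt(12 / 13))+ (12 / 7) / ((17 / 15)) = 180 / 119+ sqrt(39) / 3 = 3.59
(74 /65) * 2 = 148 /65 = 2.28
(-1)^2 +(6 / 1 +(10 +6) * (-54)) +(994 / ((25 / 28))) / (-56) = -21922 / 25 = -876.88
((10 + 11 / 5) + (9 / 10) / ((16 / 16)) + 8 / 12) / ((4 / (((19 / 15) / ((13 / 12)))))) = 4.02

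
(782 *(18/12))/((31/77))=90321/31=2913.58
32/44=0.73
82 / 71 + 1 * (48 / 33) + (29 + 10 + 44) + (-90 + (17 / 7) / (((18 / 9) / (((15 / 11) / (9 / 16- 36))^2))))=-9427660393 / 2148153777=-4.39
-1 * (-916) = 916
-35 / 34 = -1.03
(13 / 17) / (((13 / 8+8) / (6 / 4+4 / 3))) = 0.23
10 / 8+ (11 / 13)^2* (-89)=-42231 / 676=-62.47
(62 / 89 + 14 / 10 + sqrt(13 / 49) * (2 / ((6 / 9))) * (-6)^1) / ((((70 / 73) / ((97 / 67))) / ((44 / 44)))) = 6606573 / 2087050 - 63729 * sqrt(13) / 16415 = -10.83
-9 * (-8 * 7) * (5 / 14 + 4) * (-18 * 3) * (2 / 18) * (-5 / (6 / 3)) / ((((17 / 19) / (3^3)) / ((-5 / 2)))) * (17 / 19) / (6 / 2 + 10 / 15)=-6670350 / 11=-606395.45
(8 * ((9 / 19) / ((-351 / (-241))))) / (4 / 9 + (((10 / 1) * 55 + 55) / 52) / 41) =948576 / 265487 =3.57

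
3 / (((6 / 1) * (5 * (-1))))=-1 / 10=-0.10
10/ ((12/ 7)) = 35/ 6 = 5.83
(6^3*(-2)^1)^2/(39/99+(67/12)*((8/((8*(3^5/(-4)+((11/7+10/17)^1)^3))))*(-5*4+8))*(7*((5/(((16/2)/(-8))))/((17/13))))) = -38249924841216/7171787129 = -5333.39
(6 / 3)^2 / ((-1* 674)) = -2 / 337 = -0.01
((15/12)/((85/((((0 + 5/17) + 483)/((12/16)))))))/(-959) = -8216/831453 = -0.01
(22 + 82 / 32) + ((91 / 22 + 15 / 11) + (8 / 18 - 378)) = -50039 / 144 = -347.49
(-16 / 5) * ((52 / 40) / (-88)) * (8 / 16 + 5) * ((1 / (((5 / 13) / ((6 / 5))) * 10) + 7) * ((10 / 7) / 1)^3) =47528 / 8575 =5.54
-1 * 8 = -8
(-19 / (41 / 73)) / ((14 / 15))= -20805 / 574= -36.25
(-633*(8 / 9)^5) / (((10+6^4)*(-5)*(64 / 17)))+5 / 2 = 323161519 / 128529990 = 2.51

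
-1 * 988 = -988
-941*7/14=-941/2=-470.50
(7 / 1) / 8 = 7 / 8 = 0.88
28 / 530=14 / 265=0.05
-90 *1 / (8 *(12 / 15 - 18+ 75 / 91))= 20475 / 29804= 0.69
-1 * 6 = -6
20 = 20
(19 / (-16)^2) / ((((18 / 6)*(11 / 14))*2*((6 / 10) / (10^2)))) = 16625 / 6336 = 2.62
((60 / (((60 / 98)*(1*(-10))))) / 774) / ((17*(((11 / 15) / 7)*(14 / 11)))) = -49 / 8772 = -0.01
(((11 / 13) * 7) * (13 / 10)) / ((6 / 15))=77 / 4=19.25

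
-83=-83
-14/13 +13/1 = 155/13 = 11.92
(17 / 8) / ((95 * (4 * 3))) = 17 / 9120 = 0.00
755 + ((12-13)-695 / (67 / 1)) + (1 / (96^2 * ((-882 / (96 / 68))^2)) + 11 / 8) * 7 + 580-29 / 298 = 6839093262312263 / 5130007815744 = 1333.15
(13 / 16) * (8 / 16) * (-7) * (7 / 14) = -91 / 64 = -1.42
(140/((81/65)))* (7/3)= 63700/243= 262.14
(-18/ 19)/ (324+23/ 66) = -1188/ 406733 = -0.00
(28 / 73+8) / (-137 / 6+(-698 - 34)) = -3672 / 330617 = -0.01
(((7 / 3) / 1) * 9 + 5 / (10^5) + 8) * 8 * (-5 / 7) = -580001 / 3500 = -165.71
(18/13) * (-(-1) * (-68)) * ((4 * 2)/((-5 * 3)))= 3264/65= 50.22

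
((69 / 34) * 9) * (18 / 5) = 5589 / 85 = 65.75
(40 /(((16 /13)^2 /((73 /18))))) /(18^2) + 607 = 113342453 /186624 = 607.33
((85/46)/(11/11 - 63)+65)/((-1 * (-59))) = 185295/168268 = 1.10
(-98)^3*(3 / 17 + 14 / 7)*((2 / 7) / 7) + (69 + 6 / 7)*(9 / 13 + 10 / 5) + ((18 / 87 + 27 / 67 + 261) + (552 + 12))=-35467660373 / 429403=-82597.61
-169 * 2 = -338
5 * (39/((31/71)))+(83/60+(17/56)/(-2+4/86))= 108843237/243040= 447.84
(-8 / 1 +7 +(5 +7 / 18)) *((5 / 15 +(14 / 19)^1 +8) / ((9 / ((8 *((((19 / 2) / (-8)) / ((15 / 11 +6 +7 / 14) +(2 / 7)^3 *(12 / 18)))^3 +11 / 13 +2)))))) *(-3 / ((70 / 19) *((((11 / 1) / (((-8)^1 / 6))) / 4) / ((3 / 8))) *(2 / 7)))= 398687001856736800053559 / 7648855798365352546560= 52.12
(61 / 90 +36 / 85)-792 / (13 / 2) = -480323 / 3978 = -120.74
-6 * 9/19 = -54/19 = -2.84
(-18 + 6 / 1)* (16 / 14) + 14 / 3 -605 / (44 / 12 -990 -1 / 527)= -276198635 / 32747316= -8.43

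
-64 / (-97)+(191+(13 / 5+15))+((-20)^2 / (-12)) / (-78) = 11898697 / 56745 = 209.69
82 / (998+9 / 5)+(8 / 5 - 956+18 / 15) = -23823184 / 24995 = -953.12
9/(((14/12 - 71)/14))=-756/419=-1.80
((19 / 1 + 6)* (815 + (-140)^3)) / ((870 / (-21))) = 96011475 / 58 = 1655370.26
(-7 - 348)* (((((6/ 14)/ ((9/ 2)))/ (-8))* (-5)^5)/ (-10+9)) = 1109375/ 84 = 13206.85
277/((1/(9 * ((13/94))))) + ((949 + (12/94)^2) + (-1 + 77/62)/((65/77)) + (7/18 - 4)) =20678576335/16024086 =1290.47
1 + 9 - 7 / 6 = 53 / 6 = 8.83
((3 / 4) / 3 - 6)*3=-69 / 4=-17.25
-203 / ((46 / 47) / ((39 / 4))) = -372099 / 184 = -2022.28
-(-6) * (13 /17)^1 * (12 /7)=936 /119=7.87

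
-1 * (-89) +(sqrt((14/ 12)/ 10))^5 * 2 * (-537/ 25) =89-8771 * sqrt(105)/ 450000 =88.80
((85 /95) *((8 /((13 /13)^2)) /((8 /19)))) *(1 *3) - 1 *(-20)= 71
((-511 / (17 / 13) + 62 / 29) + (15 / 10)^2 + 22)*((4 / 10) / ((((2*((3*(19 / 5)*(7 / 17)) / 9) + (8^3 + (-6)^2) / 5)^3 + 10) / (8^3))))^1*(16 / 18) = -15948383155200 / 325660581932363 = -0.05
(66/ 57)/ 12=11/ 114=0.10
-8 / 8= -1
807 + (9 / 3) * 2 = 813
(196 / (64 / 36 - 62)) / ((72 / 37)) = -1813 / 1084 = -1.67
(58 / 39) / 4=29 / 78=0.37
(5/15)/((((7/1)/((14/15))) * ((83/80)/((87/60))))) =232/3735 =0.06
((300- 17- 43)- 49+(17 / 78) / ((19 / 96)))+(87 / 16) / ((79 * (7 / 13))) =420108109 / 2185456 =192.23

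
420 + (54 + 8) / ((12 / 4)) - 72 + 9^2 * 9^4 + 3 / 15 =7977148 / 15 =531809.87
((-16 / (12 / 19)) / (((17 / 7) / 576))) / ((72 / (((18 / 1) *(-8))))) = 204288 / 17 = 12016.94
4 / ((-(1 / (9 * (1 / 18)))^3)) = -1 / 2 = -0.50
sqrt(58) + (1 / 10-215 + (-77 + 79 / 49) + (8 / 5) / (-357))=-7254403 / 24990 + sqrt(58)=-282.68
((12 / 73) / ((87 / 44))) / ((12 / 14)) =616 / 6351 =0.10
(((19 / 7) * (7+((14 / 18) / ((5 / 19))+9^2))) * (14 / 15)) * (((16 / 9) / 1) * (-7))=-2867.46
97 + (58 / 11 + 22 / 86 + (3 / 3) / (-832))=102.53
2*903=1806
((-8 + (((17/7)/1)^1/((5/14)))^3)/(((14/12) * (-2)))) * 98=-12870.14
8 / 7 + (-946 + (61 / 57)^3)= -1223277635 / 1296351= -943.63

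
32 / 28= 8 / 7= 1.14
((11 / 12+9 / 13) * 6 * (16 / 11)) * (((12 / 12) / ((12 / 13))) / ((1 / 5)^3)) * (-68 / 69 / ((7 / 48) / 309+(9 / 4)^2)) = -370.13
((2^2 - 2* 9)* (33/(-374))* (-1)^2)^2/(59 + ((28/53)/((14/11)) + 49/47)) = 366177/14507800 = 0.03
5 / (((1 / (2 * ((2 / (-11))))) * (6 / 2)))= -20 / 33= -0.61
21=21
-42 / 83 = -0.51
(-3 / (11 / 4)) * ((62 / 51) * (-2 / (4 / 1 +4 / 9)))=558 / 935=0.60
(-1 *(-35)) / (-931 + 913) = -35 / 18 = -1.94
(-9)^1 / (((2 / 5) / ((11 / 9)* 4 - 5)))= 2.50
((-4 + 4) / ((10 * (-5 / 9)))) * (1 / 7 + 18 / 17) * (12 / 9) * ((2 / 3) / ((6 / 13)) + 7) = 0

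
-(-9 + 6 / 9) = 25 / 3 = 8.33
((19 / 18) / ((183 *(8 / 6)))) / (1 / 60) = 95 / 366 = 0.26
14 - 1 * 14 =0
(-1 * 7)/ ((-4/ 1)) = 7/ 4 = 1.75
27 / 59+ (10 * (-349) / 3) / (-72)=105871 / 6372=16.62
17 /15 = 1.13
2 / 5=0.40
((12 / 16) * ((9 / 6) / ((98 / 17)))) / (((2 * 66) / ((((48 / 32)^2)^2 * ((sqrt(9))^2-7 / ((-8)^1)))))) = 326349 / 4415488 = 0.07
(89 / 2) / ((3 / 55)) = 4895 / 6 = 815.83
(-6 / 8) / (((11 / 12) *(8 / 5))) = -45 / 88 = -0.51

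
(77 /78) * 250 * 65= 48125 /3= 16041.67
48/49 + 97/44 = 6865/2156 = 3.18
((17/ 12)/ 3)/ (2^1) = 17/ 72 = 0.24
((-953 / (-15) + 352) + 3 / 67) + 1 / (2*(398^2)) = 132316763053 / 318392040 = 415.58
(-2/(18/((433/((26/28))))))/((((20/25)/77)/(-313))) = 365250655/234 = 1560900.24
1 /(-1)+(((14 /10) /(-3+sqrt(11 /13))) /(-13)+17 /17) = 7*sqrt(143) /6890+21 /530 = 0.05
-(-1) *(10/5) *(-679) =-1358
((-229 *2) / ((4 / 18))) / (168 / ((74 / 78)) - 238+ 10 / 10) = 25419 / 739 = 34.40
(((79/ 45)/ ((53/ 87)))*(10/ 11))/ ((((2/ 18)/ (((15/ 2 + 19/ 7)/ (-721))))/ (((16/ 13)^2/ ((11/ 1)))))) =-1759488/ 38251213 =-0.05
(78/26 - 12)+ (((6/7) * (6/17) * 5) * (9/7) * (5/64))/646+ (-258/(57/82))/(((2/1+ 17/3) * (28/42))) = -16162525809/198027424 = -81.62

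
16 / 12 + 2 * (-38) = -224 / 3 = -74.67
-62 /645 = -0.10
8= 8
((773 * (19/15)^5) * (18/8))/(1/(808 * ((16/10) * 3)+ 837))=15042318757693/562500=26741900.01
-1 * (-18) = 18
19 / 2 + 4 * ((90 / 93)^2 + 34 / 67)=1967145 / 128774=15.28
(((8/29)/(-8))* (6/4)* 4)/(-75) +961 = 696727/725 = 961.00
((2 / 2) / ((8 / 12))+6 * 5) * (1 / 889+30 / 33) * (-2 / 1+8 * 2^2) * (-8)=-9613080 / 1397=-6881.23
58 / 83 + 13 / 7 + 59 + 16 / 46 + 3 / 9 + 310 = 372.24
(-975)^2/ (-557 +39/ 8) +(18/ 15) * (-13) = -38369526/ 22085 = -1737.36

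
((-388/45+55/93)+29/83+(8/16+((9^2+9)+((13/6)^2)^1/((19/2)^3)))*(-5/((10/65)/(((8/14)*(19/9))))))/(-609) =9364194766817/1603678637295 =5.84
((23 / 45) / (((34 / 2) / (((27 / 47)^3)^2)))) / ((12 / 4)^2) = 110008287 / 916233302965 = 0.00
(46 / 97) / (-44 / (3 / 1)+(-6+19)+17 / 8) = 1104 / 1067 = 1.03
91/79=1.15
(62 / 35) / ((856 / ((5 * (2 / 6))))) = 31 / 8988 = 0.00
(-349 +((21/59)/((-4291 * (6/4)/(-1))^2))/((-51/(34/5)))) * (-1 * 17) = 41434095510181/6983666865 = 5933.00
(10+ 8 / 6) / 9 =34 / 27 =1.26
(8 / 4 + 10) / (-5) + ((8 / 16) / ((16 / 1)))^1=-379 / 160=-2.37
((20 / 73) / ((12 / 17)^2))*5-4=-3287 / 2628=-1.25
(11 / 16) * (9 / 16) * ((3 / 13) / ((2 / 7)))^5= 404325999 / 3041632256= 0.13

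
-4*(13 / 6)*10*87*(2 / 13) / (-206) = 580 / 103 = 5.63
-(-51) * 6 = 306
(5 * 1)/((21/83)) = 415/21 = 19.76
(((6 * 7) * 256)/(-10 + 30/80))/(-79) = 12288/869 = 14.14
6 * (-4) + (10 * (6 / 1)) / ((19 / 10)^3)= -104616 / 6859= -15.25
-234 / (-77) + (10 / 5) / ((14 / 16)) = 410 / 77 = 5.32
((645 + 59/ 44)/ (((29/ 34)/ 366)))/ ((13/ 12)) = 1061684748/ 4147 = 256012.72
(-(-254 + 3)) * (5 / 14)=1255 / 14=89.64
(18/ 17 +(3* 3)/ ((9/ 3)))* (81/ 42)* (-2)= -1863/ 119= -15.66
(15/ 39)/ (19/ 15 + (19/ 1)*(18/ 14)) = 0.01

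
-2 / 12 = -1 / 6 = -0.17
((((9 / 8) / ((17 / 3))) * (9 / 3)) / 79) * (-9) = -0.07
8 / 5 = 1.60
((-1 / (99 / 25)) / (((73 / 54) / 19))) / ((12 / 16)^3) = -60800 / 7227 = -8.41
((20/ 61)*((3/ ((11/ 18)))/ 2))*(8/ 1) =4320/ 671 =6.44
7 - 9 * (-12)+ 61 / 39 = 4546 / 39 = 116.56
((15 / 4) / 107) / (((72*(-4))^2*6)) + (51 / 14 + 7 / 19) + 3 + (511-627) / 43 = 1751536107443 / 406049366016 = 4.31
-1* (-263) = 263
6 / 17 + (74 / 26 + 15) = 4022 / 221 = 18.20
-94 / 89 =-1.06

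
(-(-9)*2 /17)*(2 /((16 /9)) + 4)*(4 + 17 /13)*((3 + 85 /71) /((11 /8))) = 15174756 /172601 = 87.92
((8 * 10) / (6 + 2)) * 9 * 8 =720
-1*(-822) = 822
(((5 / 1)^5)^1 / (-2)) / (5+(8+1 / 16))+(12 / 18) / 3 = -224582 / 1881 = -119.40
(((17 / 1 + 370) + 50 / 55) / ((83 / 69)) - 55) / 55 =244208 / 50215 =4.86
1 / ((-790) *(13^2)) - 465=-62082151 / 133510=-465.00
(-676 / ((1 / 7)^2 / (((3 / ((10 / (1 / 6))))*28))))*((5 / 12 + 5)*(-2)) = 1507142 / 3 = 502380.67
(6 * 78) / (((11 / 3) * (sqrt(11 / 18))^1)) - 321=-321+4212 * sqrt(22) / 121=-157.73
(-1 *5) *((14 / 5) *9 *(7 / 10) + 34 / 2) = -866 / 5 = -173.20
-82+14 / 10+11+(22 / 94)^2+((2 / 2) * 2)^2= -723947 / 11045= -65.55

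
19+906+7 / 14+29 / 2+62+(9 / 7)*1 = 7023 / 7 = 1003.29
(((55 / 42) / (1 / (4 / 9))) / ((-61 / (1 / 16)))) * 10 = -0.01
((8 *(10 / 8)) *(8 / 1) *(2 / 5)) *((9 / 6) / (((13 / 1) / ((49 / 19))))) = 2352 / 247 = 9.52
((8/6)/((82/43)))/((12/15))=215/246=0.87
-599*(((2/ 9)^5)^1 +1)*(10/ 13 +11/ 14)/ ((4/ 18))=-10015233877/ 2388204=-4193.63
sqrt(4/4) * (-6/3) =-2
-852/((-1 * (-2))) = -426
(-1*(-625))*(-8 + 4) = -2500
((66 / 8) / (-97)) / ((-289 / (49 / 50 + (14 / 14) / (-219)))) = 117491 / 409281800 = 0.00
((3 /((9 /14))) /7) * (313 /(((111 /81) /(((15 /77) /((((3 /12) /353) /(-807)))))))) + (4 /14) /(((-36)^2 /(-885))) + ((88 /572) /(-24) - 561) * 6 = -270431132136329 /7999992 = -33803925.32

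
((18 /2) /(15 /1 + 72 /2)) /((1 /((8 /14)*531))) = 6372 /119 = 53.55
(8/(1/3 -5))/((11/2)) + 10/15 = 82/231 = 0.35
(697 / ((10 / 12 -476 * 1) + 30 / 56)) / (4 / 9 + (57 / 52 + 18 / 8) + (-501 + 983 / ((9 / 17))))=-13700232 / 12683883791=-0.00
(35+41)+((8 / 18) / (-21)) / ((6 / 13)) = 43066 / 567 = 75.95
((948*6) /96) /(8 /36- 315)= -2133 /11332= -0.19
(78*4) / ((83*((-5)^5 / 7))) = -2184 / 259375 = -0.01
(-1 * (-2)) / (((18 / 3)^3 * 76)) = 1 / 8208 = 0.00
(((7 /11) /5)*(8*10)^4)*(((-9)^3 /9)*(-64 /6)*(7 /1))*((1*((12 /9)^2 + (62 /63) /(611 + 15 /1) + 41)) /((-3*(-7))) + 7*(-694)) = -527132098822144000 /3443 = -153102555568441.48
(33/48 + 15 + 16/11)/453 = 3017/79728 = 0.04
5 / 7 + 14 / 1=103 / 7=14.71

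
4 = 4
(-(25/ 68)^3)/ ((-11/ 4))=15625/ 864688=0.02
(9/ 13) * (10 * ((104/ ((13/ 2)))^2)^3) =1509949440/ 13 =116149956.92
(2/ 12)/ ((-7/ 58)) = -29/ 21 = -1.38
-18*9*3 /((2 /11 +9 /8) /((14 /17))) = -598752 /1955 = -306.27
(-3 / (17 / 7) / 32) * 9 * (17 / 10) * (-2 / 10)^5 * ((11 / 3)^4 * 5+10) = 103621 / 600000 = 0.17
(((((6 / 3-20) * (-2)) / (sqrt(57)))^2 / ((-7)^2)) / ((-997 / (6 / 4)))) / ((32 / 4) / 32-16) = 288 / 6497449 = 0.00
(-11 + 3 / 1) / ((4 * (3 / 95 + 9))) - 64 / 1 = -27551 / 429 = -64.22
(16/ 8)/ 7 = 0.29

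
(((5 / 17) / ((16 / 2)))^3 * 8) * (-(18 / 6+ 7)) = -625 / 157216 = -0.00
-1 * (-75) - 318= -243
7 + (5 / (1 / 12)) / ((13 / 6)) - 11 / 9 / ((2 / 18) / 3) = 22 / 13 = 1.69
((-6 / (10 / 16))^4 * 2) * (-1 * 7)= -74317824 / 625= -118908.52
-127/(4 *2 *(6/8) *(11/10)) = -635/33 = -19.24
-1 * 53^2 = -2809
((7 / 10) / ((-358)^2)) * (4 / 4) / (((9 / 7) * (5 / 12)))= 49 / 4806150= 0.00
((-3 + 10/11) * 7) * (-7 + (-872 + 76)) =11753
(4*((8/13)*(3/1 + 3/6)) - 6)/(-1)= -34/13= -2.62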